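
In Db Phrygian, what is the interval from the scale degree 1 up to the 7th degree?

m7

The scale runs Db Ebb Fb Gb Ab Bbb Cb.
That puts Db below Cb.
7 letter names make it a seventh; at 10 semitones (a half step narrower than major) the quality is minor.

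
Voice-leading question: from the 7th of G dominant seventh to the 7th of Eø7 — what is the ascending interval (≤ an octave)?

major sixth

G dominant seventh has F as its 7th, and Eø7 has D as its 7th.
Counting 6 letters and 9 half steps from F gives a major sixth.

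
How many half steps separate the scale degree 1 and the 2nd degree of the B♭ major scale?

2

The scale is B♭ C D E♭ F G A.
B♭ up to C is a major second — 2 semitones.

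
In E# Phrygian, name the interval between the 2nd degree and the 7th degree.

M6

The scale runs E# F# G# A# B# C# D#.
2nd degree = F#; scale degree 7 = D#.
Counting 6 letters and 9 half steps from F# gives a major sixth.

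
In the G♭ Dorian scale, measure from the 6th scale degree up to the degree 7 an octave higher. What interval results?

m9

The scale runs G♭ A♭ B𝄫 C♭ D♭ E♭ F♭.
The 6th scale degree is E♭ and the 7th degree (up an octave) is F♭.
E♭ up to F♭ is 13 semitones, a half step narrower than a major ninth, so the interval is minor.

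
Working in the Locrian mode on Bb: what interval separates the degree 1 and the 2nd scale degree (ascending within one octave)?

minor second

The scale runs Bb Cb Db Eb Fb Gb Ab.
That puts Bb below Cb.
Bb up to Cb is 1 semitone, a half step narrower than a major second, so the interval is minor.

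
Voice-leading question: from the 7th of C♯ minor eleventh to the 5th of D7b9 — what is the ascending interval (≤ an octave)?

minor 7th

C♯ minor eleventh has B as its 7th, and D7b9 has A as its 5th.
From B to A: 10 semitones over a seventh = minor.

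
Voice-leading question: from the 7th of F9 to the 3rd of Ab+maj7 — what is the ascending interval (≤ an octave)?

F9 has Eb as its 7th, and Ab+maj7 has C as its 3rd.
Counting 6 letters and 9 half steps from Eb gives a major sixth.

major sixth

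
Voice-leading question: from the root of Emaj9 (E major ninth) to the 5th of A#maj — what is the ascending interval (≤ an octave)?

A1

Emaj9 (E major ninth) has E as its root, and A#maj has E# as its 5th.
E up to E# is 1 semitone, a half step wider than a perfect unison, so the interval is augmented.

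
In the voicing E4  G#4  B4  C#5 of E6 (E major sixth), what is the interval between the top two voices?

major second

Those voices are B4 and C#5.
From B to C# is 2 semitones, exactly the major second.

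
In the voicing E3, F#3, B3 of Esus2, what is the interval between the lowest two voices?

major second

Those voices are E3 and F#3.
From E to F# is 2 semitones, exactly the major second.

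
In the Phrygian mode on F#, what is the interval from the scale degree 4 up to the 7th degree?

F# phrygian: F# G A B C# D E.
That puts B below E.
From B to E is 5 semitones, exactly the perfect fourth.

perfect 4th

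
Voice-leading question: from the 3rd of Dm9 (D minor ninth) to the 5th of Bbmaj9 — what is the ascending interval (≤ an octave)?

The 3rd of Dm9 (D minor ninth) is F; the 5th of Bbmaj9 is F.
Counting 1 letters and 0 half steps from F gives a perfect unison.

perfect 1st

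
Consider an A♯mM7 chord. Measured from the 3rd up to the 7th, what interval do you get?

A5

Spelling the chord: A♯ C♯ E♯ G𝄪.
3rd = C♯; 7th = G𝄪.
5 letter names make it a fifth; at 8 semitones (a half step wider than perfect) the quality is augmented.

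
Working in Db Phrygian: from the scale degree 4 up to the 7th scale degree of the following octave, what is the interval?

The scale runs Db Ebb Fb Gb Ab Bbb Cb.
That puts Gb below Cb.
Gb up to Cb spans 11 letter names and 17 semitones — a perfect eleventh.

perfect eleventh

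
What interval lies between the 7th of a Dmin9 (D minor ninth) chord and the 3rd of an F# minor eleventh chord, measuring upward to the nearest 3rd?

The 7th of Dmin9 (D minor ninth) is C; the 3rd of F# minor eleventh is A.
From C to A is 9 semitones, exactly the major sixth.

M6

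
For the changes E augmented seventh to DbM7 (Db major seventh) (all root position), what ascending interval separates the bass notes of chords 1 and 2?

The roots are E and Db.
7 letter names make it a seventh; at 9 semitones (a whole step narrower than major) the quality is diminished.

diminished 7th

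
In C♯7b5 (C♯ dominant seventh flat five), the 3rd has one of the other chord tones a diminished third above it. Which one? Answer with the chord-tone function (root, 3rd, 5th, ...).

Spelling the chord: C♯ E♯ G B.
The 3rd is E♯. A diminished third above E♯ is G.
G is the chord's 5th.

5th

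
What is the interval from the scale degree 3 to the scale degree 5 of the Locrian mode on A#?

minor third

A# locrian: A# B C# D# E F# G#.
So we need the interval from C# up to E.
C# up to E is 3 semitones, a half step narrower than a major third, so the interval is minor.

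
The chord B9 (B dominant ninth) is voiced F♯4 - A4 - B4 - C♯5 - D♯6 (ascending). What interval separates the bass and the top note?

The outer voices are F♯4 and D♯6.
Counting 13 letters and 21 half steps from F♯ gives a major thirteenth.

M13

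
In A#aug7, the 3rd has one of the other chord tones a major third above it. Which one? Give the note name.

E##

A# augmented seventh is spelled A#–C##–E##–G#.
The 3rd is C##. A major third above C## is E##.
E## is the chord's 5th.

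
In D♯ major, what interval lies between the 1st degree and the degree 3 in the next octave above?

The scale runs D♯ E♯ F𝄪 G♯ A♯ B♯ C𝄪.
That puts D♯ below F𝄪.
Counting 10 letters and 16 half steps from D♯ gives a major tenth.

major 10th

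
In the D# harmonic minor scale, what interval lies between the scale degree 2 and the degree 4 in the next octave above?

Spelling the D# harmonic minor scale: D# E# F# G# A# B C##.
That puts E# below G#.
E# up to G# is 15 semitones, a half step narrower than a major tenth, so the interval is minor.

minor tenth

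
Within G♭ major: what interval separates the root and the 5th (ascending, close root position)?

G♭ major is spelled G♭–B♭–D♭.
The root is G♭ and the 5th is D♭.
G♭ up to D♭ spans 5 letter names and 7 semitones — a perfect fifth.

perfect 5th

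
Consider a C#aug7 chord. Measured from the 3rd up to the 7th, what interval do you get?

diminished fifth

Spelling the chord: C#-E#-G##-B.
So we need the interval from E# up to B.
5 letter names make it a fifth; at 6 semitones (a half step narrower than perfect) the quality is diminished.
That tritone between 3rd and 7th is what gives the dominant seventh its pull toward resolution.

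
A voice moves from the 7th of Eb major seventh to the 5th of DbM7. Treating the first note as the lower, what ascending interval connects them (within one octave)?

Eb major seventh has D as its 7th, and DbM7 has Ab as its 5th.
5 letter names make it a fifth; at 6 semitones (a half step narrower than perfect) the quality is diminished.

diminished fifth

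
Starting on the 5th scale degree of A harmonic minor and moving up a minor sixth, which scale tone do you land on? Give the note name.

C

The scale is A B C D E F G♯.
The 5th scale degree is E; a minor sixth above that is C — scale degree 3.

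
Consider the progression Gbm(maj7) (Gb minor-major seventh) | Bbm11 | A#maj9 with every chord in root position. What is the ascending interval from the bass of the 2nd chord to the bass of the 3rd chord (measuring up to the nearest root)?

The roots are Bb and A#.
Bb up to A# is 12 semitones, a half step wider than a major seventh, so the interval is augmented.

augmented 7th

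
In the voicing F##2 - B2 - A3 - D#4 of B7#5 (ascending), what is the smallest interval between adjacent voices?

Adjacent intervals: F##2→B2 = diminished fourth; B2→A3 = minor seventh; A3→D#4 = augmented fourth.
The smallest is F##2 to B2, a diminished fourth (4 semitones).

diminished fourth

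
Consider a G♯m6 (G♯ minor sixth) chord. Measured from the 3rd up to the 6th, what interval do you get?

augmented fourth

The chord tones of G♯min6 are G♯ B D♯ E♯.
That puts B below E♯.
4 letter names make it a fourth; at 6 semitones (a half step wider than perfect) the quality is augmented.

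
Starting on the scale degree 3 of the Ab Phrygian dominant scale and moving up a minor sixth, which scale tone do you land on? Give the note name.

The scale is Ab Bbb C Db Eb Fb Gb.
The scale degree 3 is C; a minor sixth above that is Ab — scale degree 1.

Ab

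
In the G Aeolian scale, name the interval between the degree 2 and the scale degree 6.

d5

G natural minor: G A Bb C D Eb F.
Degree 2 = A; 6th scale degree = Eb.
From A to Eb: 6 semitones over a fifth = diminished.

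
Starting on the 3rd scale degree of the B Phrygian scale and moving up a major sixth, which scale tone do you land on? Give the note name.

The scale is B C D E F♯ G A.
The 3rd scale degree is D; a major sixth above that is B — scale degree 1.

B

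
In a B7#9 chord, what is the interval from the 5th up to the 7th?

B7#9 (B dominant seventh sharp nine) is spelled B, D#, F#, A, C##.
So we need the interval from F# up to A.
F# up to A is 3 semitones, a half step narrower than a major third, so the interval is minor.

minor 3rd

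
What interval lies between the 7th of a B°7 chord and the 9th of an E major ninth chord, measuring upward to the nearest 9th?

A6

B°7 has A♭ as its 7th, and E major ninth has F♯ as its 9th.
From A♭ to F♯: 10 semitones over a sixth = augmented.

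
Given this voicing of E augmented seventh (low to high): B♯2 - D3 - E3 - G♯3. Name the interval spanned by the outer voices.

minor sixth

The outer voices are B♯2 and G♯3.
6 letter names make it a sixth; at 8 semitones (a half step narrower than major) the quality is minor.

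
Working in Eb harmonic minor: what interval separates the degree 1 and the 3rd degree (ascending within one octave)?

m3

Spelling Eb harmonic minor: Eb F Gb Ab Bb Cb D.
So we need the interval from Eb up to Gb.
From Eb to Gb: 3 semitones over a third = minor.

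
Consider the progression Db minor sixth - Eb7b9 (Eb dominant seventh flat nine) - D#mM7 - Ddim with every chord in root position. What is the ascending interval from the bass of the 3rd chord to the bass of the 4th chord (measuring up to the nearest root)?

The roots are D# and D.
From D# to D: 11 semitones over an octave = diminished.

diminished octave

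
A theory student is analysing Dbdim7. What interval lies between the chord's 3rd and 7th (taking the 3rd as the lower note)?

diminished fifth

Db°7: Db-Fb-Abb-Cbb.
3rd = Fb; 7th = Cbb.
5 letter names make it a fifth; at 6 semitones (a half step narrower than perfect) the quality is diminished.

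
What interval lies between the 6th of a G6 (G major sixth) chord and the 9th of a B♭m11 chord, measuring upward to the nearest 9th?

The 6th of G6 (G major sixth) is E; the 9th of B♭m11 is C.
E up to C is 8 semitones, a half step narrower than a major sixth, so the interval is minor.

minor sixth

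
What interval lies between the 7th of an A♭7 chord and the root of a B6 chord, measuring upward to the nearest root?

augmented third

The 7th of A♭7 is G♭; the root of B6 is B.
3 letter names make it a third; at 5 semitones (a half step wider than major) the quality is augmented.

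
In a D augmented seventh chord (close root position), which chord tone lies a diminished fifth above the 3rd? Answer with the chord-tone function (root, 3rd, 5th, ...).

D augmented seventh: D-F#-A#-C.
The 3rd is F#. A diminished fifth above F# is C.
C is the chord's 7th.

7th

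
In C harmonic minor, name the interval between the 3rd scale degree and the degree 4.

major second

Spelling C harmonic minor: C D E♭ F G A♭ B.
The 3rd scale degree is E♭ and the 4th scale degree is F.
Counting 2 letters and 2 half steps from E♭ gives a major second.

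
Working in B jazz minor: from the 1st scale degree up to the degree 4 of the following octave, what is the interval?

perfect 11th

The scale runs B C# D E F# G# A#.
That puts B below E.
B up to E spans 11 letter names and 17 semitones — a perfect eleventh.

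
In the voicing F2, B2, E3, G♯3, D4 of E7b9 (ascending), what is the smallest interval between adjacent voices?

M3

Adjacent intervals: F2→B2 = augmented fourth; B2→E3 = perfect fourth; E3→G♯3 = major third; G♯3→D4 = diminished fifth.
The smallest is E3 to G♯3, a major third (4 semitones).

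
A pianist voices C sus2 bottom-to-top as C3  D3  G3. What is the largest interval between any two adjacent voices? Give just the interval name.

perfect 4th

Adjacent intervals: C3→D3 = major second; D3→G3 = perfect fourth.
The largest is D3 to G3, a perfect fourth (5 semitones).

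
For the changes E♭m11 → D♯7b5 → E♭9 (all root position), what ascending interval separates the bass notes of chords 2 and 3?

The roots are D♯ and E♭.
From D♯ to E♭: 0 semitones over a second = diminished.

diminished second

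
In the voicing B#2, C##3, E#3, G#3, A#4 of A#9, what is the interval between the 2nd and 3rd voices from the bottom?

Those voices are C##3 and E#3.
C## up to E# is 3 semitones, a half step narrower than a major third, so the interval is minor.

minor third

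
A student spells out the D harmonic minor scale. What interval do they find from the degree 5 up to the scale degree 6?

Spelling the D harmonic minor scale: D E F G A B♭ C♯.
Degree 5 = A; 6th scale degree = B♭.
A up to B♭ is 1 semitone, a half step narrower than a major second, so the interval is minor.

minor second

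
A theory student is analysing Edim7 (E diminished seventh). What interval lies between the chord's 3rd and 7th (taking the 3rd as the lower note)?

diminished fifth

Edim7: E, G, Bb, Db.
The 3rd is G and the 7th is Db.
5 letter names make it a fifth; at 6 semitones (a half step narrower than perfect) the quality is diminished.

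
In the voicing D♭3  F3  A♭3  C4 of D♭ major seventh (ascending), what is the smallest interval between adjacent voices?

minor third

Adjacent intervals: D♭3→F3 = major third; F3→A♭3 = minor third; A♭3→C4 = major third.
The smallest is F3 to A♭3, a minor third (3 semitones).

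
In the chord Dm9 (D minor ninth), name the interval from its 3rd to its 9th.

Spelling the chord: D-F-A-C-E.
So we need the interval from F up to E.
Counting 7 letters and 11 half steps from F gives a major seventh.

M7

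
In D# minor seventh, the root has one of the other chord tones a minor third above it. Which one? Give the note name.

Spelling the chord: D# F# A# C#.
The root is D#. A minor third above D# is F#.
F# is the chord's 3rd.

F#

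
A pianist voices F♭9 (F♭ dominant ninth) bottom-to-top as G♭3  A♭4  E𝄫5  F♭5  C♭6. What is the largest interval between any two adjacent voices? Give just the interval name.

major 9th

Adjacent intervals: G♭3→A♭4 = major ninth; A♭4→E𝄫5 = diminished fifth; E𝄫5→F♭5 = major second; F♭5→C♭6 = perfect fifth.
The largest is G♭3 to A♭4, a major ninth (14 semitones).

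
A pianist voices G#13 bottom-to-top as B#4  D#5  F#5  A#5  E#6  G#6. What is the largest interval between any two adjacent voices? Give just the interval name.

perfect fifth

Adjacent intervals: B#4→D#5 = minor third; D#5→F#5 = minor third; F#5→A#5 = major third; A#5→E#6 = perfect fifth; E#6→G#6 = minor third.
The largest is A#5 to E#6, a perfect fifth (7 semitones).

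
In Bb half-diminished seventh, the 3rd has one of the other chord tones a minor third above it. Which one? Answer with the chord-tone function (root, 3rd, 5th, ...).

5th

Bbm7b5 is spelled Bb, Db, Fb, Ab.
The 3rd is Db. A minor third above Db is Fb.
Fb is the chord's 5th.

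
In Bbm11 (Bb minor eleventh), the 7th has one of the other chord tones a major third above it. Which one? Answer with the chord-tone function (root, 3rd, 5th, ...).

The chord tones of Bbm11 (Bb minor eleventh) are Bb–Db–F–Ab–C–Eb.
The 7th is Ab. A major third above Ab is C.
C is the chord's 9th.

9th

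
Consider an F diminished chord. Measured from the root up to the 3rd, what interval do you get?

minor 3rd

Spelling the chord: F–Ab–Cb.
So we need the interval from F up to Ab.
3 letter names make it a third; at 3 semitones (a half step narrower than major) the quality is minor.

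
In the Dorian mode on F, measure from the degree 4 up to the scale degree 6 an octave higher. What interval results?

M10

F dorian: F G Ab Bb C D Eb.
Degree 4 = Bb; 6th scale degree (up an octave) = D.
Counting 10 letters and 16 half steps from Bb gives a major tenth.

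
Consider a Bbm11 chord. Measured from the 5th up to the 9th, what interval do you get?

perfect fifth

Spelling the chord: Bb–Db–F–Ab–C–Eb.
So we need the interval from F up to C.
F up to C spans 5 letter names and 7 semitones — a perfect fifth.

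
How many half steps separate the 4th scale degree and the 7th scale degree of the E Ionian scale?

6

The scale is E F♯ G♯ A B C♯ D♯.
A up to D♯ is an augmented fourth — 6 semitones.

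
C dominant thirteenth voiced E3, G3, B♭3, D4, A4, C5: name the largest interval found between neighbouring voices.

Adjacent intervals: E3→G3 = minor third; G3→B♭3 = minor third; B♭3→D4 = major third; D4→A4 = perfect fifth; A4→C5 = minor third.
The largest is D4 to A4, a perfect fifth (7 semitones).

perfect fifth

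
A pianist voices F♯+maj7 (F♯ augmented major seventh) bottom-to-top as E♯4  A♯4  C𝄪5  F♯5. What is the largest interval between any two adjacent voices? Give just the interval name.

Adjacent intervals: E♯4→A♯4 = perfect fourth; A♯4→C𝄪5 = major third; C𝄪5→F♯5 = diminished fourth.
The largest is E♯4 to A♯4, a perfect fourth (5 semitones).

perfect fourth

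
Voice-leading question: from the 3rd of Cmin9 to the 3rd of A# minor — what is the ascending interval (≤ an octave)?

Cmin9 has Eb as its 3rd, and A# minor has C# as its 3rd.
Eb up to C# is 10 semitones, a half step wider than a major sixth, so the interval is augmented.

augmented sixth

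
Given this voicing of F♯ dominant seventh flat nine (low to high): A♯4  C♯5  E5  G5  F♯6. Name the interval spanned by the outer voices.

minor 13th

The outer voices are A♯4 and F♯6.
A♯ up to F♯ is 20 semitones, a half step narrower than a major thirteenth, so the interval is minor.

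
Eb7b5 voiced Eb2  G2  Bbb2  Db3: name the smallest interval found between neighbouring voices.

Adjacent intervals: Eb2→G2 = major third; G2→Bbb2 = diminished third; Bbb2→Db3 = major third.
The smallest is G2 to Bbb2, a diminished third (2 semitones).

diminished third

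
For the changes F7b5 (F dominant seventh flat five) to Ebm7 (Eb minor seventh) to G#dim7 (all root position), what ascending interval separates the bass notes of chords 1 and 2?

minor seventh

The roots are F and Eb.
7 letter names make it a seventh; at 10 semitones (a half step narrower than major) the quality is minor.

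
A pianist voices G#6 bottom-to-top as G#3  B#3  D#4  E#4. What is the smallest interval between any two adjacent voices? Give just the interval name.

Adjacent intervals: G#3→B#3 = major third; B#3→D#4 = minor third; D#4→E#4 = major second.
The smallest is D#4 to E#4, a major second (2 semitones).

major second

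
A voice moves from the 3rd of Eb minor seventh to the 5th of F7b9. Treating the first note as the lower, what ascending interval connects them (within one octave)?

augmented fourth

Eb minor seventh has Gb as its 3rd, and F7b9 has C as its 5th.
Gb up to C is 6 semitones, a half step wider than a perfect fourth, so the interval is augmented.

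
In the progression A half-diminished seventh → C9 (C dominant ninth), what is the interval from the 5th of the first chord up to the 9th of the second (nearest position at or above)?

major 7th

The 5th of A half-diminished seventh is E♭; the 9th of C9 (C dominant ninth) is D.
E♭ up to D spans 7 letter names and 11 semitones — a major seventh.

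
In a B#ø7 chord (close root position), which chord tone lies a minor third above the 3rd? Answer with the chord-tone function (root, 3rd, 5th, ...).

B#m7b5 (B# half-diminished seventh): B# D# F# A#.
The 3rd is D#. A minor third above D# is F#.
F# is the chord's 5th.

5th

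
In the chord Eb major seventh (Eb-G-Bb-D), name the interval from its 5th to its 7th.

The 5th is Bb and the 7th is D.
Bb up to D spans 3 letter names and 4 semitones — a major third.

M3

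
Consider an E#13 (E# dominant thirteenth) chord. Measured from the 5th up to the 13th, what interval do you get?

E#13 is spelled E#-G##-B#-D#-F##-C##.
5th = B#; 13th = C##.
B# up to C## spans 9 letter names and 14 semitones — a major ninth.

M9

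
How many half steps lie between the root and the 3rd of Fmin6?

Spelling the chord: F–A♭–C–D.
F to A♭ is a minor third: 3 semitones.

3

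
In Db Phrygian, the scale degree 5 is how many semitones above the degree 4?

2

The scale is Db Ebb Fb Gb Ab Bbb Cb.
Gb up to Ab is a major second — 2 semitones.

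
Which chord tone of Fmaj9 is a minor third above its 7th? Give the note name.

Fmaj9 (F major ninth) is spelled F A C E G.
The 7th is E. A minor third above E is G.
G is the chord's 9th.

G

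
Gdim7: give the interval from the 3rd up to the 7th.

diminished fifth

The chord tones of G diminished seventh are G-Bb-Db-Fb.
The 3rd is Bb and the 7th is Fb.
Bb up to Fb is 6 semitones, a half step narrower than a perfect fifth, so the interval is diminished.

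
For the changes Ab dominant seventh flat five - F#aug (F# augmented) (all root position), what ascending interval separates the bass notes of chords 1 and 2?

augmented sixth

The roots are Ab and F#.
From Ab to F#: 10 semitones over a sixth = augmented.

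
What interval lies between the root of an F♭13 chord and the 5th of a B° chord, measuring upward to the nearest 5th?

The root of F♭13 is F♭; the 5th of B° is F.
From F♭ to F: 1 semitone over a unison = augmented.

augmented unison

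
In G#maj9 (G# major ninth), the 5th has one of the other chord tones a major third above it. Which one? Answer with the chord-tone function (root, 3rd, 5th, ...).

7th

G#maj9 (G# major ninth): G#, B#, D#, F##, A#.
The 5th is D#. A major third above D# is F##.
F## is the chord's 7th.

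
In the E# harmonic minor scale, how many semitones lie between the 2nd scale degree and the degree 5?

5

The scale is E# F## G# A# B# C# D##.
F## up to B# is a perfect fourth — 5 semitones.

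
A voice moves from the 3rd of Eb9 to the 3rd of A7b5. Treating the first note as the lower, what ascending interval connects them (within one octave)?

A4

Eb9 has G as its 3rd, and A7b5 has C# as its 3rd.
G up to C# is 6 semitones, a half step wider than a perfect fourth, so the interval is augmented.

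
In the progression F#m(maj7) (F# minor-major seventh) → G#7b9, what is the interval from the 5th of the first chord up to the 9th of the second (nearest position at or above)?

The 5th of F#m(maj7) (F# minor-major seventh) is C#; the 9th of G#7b9 is A.
C# up to A is 8 semitones, a half step narrower than a major sixth, so the interval is minor.

minor sixth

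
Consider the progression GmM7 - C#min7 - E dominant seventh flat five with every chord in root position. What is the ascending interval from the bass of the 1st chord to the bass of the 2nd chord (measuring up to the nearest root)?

augmented 4th

The roots are G and C#.
4 letter names make it a fourth; at 6 semitones (a half step wider than perfect) the quality is augmented.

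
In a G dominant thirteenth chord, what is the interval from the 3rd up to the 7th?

diminished 5th

Spelling the chord: G-B-D-F-A-E.
That puts B below F.
5 letter names make it a fifth; at 6 semitones (a half step narrower than perfect) the quality is diminished.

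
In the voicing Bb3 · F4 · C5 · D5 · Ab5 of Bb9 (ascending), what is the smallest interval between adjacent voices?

major second

Adjacent intervals: Bb3→F4 = perfect fifth; F4→C5 = perfect fifth; C5→D5 = major second; D5→Ab5 = diminished fifth.
The smallest is C5 to D5, a major second (2 semitones).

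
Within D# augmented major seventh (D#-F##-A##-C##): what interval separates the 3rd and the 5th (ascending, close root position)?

M3

3rd = F##; 5th = A##.
From F## to A## is 4 semitones, exactly the major third.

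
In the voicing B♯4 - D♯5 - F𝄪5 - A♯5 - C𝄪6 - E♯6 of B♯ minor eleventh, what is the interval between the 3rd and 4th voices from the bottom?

Those voices are F𝄪5 and A♯5.
From F𝄪 to A♯: 3 semitones over a third = minor.

minor 3rd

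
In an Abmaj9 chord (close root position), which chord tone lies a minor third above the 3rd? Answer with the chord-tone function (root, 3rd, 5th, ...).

Abmaj9 (Ab major ninth): Ab, C, Eb, G, Bb.
The 3rd is C. A minor third above C is Eb.
Eb is the chord's 5th.

5th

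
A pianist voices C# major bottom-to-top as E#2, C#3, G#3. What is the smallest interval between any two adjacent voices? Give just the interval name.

Adjacent intervals: E#2→C#3 = minor sixth; C#3→G#3 = perfect fifth.
The smallest is C#3 to G#3, a perfect fifth (7 semitones).

perfect fifth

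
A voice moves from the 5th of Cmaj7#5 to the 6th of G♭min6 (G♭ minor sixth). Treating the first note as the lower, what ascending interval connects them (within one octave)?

The 5th of Cmaj7#5 is G♯; the 6th of G♭min6 (G♭ minor sixth) is E♭.
6 letter names make it a sixth; at 7 semitones (a whole step narrower than major) the quality is diminished.

d6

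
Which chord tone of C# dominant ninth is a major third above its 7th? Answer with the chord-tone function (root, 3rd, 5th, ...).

9th

C#9 (C# dominant ninth) is spelled C# E# G# B D#.
The 7th is B. A major third above B is D#.
D# is the chord's 9th.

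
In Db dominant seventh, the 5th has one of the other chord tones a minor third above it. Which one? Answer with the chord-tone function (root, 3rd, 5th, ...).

Spelling the chord: Db F Ab Cb.
The 5th is Ab. A minor third above Ab is Cb.
Cb is the chord's 7th.

7th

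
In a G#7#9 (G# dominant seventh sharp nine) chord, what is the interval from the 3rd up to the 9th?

major 7th

G#7#9 (G# dominant seventh sharp nine) is spelled G#, B#, D#, F#, A##.
So we need the interval from B# up to A##.
B# up to A## spans 7 letter names and 11 semitones — a major seventh.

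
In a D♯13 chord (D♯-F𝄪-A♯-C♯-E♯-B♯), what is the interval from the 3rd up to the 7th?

diminished 5th

That puts F𝄪 below C♯.
5 letter names make it a fifth; at 6 semitones (a half step narrower than perfect) the quality is diminished.
This 3–7 tritone is the characteristic tension at the heart of the dominant sound.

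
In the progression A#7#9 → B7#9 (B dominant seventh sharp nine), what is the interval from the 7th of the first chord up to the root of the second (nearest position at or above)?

A#7#9 has G# as its 7th, and B7#9 (B dominant seventh sharp nine) has B as its root.
From G# to B: 3 semitones over a third = minor.

m3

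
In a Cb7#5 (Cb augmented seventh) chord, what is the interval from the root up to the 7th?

minor 7th

Spelling the chord: Cb Eb G Bbb.
So we need the interval from Cb up to Bbb.
Cb up to Bbb is 10 semitones, a half step narrower than a major seventh, so the interval is minor.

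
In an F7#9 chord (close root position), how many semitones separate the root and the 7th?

F7#9 (F dominant seventh sharp nine) is spelled F A C E♭ G♯.
F to E♭ is a minor seventh: 10 semitones.

10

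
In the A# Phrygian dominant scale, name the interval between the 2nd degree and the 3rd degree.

augmented 2nd

The scale runs A# B C## D# E# F# G#.
So we need the interval from B up to C##.
B up to C## is 3 semitones, a half step wider than a major second, so the interval is augmented.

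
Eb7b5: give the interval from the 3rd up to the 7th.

Spelling the chord: Eb–G–Bbb–Db.
So we need the interval from G up to Db.
5 letter names make it a fifth; at 6 semitones (a half step narrower than perfect) the quality is diminished.

diminished fifth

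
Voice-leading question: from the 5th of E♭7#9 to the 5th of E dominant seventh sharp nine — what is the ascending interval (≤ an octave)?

augmented unison

The 5th of E♭7#9 is B♭; the 5th of E dominant seventh sharp nine is B.
1 letter names make it a unison; at 1 semitone (a half step wider than perfect) the quality is augmented.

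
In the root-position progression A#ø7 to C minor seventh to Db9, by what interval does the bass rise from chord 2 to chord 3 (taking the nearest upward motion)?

minor 2nd

The roots are C and Db.
2 letter names make it a second; at 1 semitone (a half step narrower than major) the quality is minor.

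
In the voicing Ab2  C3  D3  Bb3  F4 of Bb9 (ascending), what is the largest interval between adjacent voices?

m6

Adjacent intervals: Ab2→C3 = major third; C3→D3 = major second; D3→Bb3 = minor sixth; Bb3→F4 = perfect fifth.
The largest is D3 to Bb3, a minor sixth (8 semitones).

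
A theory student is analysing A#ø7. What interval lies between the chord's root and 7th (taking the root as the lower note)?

minor seventh

A# half-diminished seventh: A#-C#-E-G#.
That puts A# below G#.
7 letter names make it a seventh; at 10 semitones (a half step narrower than major) the quality is minor.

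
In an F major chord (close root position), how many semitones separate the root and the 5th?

F major: F–A–C.
F to C is a perfect fifth: 7 semitones.

7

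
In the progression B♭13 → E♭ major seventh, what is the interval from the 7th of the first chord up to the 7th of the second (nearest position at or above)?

augmented fourth

The 7th of B♭13 is A♭; the 7th of E♭ major seventh is D.
4 letter names make it a fourth; at 6 semitones (a half step wider than perfect) the quality is augmented.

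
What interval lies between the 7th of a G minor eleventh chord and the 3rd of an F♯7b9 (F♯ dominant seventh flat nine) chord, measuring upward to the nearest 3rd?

The 7th of G minor eleventh is F; the 3rd of F♯7b9 (F♯ dominant seventh flat nine) is A♯.
From F to A♯: 5 semitones over a third = augmented.

A3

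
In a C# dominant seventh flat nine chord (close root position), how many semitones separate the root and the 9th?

13

Spelling the chord: C# E# G# B D.
C# to D is a minor ninth: 13 semitones.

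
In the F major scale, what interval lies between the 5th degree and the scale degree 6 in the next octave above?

major 9th

The scale runs F G A B♭ C D E.
So we need the interval from C up to D.
Counting 9 letters and 14 half steps from C gives a major ninth.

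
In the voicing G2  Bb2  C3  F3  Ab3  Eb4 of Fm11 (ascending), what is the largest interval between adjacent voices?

perfect fifth

Adjacent intervals: G2→Bb2 = minor third; Bb2→C3 = major second; C3→F3 = perfect fourth; F3→Ab3 = minor third; Ab3→Eb4 = perfect fifth.
The largest is Ab3 to Eb4, a perfect fifth (7 semitones).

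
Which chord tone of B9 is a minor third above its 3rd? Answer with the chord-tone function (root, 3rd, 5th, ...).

B dominant ninth: B, D♯, F♯, A, C♯.
The 3rd is D♯. A minor third above D♯ is F♯.
F♯ is the chord's 5th.

5th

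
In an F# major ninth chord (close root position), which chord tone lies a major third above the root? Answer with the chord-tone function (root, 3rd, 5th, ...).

Spelling the chord: F#, A#, C#, E#, G#.
The root is F#. A major third above F# is A#.
A# is the chord's 3rd.

3rd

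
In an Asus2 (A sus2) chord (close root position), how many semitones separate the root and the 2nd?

The chord tones of A sus2 are A, B, E.
A to B is a major second: 2 semitones.

2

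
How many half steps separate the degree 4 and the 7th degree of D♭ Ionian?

6

The scale is D♭ E♭ F G♭ A♭ B♭ C.
G♭ up to C is an augmented fourth — 6 semitones.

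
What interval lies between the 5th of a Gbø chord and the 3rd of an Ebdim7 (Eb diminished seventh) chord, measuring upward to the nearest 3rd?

The 5th of Gbø is Dbb; the 3rd of Ebdim7 (Eb diminished seventh) is Gb.
4 letter names make it a fourth; at 6 semitones (a half step wider than perfect) the quality is augmented.

augmented fourth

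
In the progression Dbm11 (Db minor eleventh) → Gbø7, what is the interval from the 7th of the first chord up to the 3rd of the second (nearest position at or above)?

minor seventh

Dbm11 (Db minor eleventh) has Cb as its 7th, and Gbø7 has Bbb as its 3rd.
From Cb to Bbb: 10 semitones over a seventh = minor.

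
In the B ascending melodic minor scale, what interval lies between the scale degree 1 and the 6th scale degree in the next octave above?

B melodic minor: B C# D E F# G# A#.
That puts B below G#.
Counting 13 letters and 21 half steps from B gives a major thirteenth.

major thirteenth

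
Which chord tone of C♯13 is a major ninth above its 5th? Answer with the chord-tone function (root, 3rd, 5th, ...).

The chord tones of C♯ dominant thirteenth are C♯–E♯–G♯–B–D♯–A♯.
The 5th is G♯. A major ninth above G♯ is A♯.
A♯ is the chord's 13th.

13th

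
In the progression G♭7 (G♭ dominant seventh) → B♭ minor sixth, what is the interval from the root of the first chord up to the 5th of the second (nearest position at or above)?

G♭7 (G♭ dominant seventh) has G♭ as its root, and B♭ minor sixth has F as its 5th.
G♭ up to F spans 7 letter names and 11 semitones — a major seventh.

major seventh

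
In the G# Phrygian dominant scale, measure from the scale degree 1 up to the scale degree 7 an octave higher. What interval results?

minor 14th

G# phrygian dominant: G# A B# C# D# E F#.
Scale degree 1 = G#; 7th degree (up an octave) = F#.
14 letter names make it a fourteenth; at 22 semitones (a half step narrower than major) the quality is minor.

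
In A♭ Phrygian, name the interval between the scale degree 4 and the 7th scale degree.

P4

The scale runs A♭ B𝄫 C♭ D♭ E♭ F♭ G♭.
The scale degree 4 is D♭ and the degree 7 is G♭.
D♭ up to G♭ spans 4 letter names and 5 semitones — a perfect fourth.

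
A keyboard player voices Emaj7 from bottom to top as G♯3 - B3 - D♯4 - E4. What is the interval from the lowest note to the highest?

The outer voices are G♯3 and E4.
G♯ up to E is 8 semitones, a half step narrower than a major sixth, so the interval is minor.

minor sixth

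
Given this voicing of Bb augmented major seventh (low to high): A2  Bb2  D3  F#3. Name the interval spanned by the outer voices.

The outer voices are A2 and F#3.
Counting 6 letters and 9 half steps from A gives a major sixth.

major sixth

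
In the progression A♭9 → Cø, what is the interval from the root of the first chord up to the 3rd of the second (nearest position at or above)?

A♭9 has A♭ as its root, and Cø has E♭ as its 3rd.
A♭ up to E♭ spans 5 letter names and 7 semitones — a perfect fifth.

perfect fifth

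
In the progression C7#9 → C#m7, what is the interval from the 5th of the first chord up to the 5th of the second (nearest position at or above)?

The 5th of C7#9 is G; the 5th of C#m7 is G#.
1 letter names make it a unison; at 1 semitone (a half step wider than perfect) the quality is augmented.

augmented unison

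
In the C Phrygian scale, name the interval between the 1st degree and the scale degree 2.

minor second

C phrygian: C Db Eb F G Ab Bb.
The 1st degree is C and the 2nd scale degree is Db.
C up to Db is 1 semitone, a half step narrower than a major second, so the interval is minor.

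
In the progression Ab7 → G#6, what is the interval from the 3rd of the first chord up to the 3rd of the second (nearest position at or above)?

augmented seventh

Ab7 has C as its 3rd, and G#6 has B# as its 3rd.
7 letter names make it a seventh; at 12 semitones (a half step wider than major) the quality is augmented.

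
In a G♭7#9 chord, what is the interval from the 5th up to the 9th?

augmented fifth

Spelling the chord: G♭, B♭, D♭, F♭, A.
5th = D♭; 9th = A.
D♭ up to A is 8 semitones, a half step wider than a perfect fifth, so the interval is augmented.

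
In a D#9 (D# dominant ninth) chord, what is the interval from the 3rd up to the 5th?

minor third

D#9: D# F## A# C# E#.
That puts F## below A#.
From F## to A#: 3 semitones over a third = minor.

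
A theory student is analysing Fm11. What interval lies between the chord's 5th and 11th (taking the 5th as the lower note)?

Fm11 (F minor eleventh): F-Ab-C-Eb-G-Bb.
5th = C; 11th = Bb.
C up to Bb is 10 semitones, a half step narrower than a major seventh, so the interval is minor.

minor seventh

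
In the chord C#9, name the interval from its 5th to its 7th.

C#9 is spelled C#, E#, G#, B, D#.
So we need the interval from G# up to B.
G# up to B is 3 semitones, a half step narrower than a major third, so the interval is minor.

minor 3rd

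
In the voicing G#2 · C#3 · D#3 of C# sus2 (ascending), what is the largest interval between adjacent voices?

Adjacent intervals: G#2→C#3 = perfect fourth; C#3→D#3 = major second.
The largest is G#2 to C#3, a perfect fourth (5 semitones).

perfect 4th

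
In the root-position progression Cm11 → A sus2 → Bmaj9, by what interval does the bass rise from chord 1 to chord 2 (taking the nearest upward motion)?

The roots are C and A.
From C to A is 9 semitones, exactly the major sixth.

M6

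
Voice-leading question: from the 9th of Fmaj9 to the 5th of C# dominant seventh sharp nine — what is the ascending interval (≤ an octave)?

The 9th of Fmaj9 is G; the 5th of C# dominant seventh sharp nine is G#.
From G to G#: 1 semitone over a unison = augmented.

augmented 1st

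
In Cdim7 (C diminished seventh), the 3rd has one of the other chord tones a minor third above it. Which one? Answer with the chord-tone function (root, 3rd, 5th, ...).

5th

The chord tones of Cdim7 (C diminished seventh) are C-E♭-G♭-B𝄫.
The 3rd is E♭. A minor third above E♭ is G♭.
G♭ is the chord's 5th.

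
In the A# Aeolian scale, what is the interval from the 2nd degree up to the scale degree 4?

m3

The scale runs A# B# C# D# E# F# G#.
That puts B# below D#.
3 letter names make it a third; at 3 semitones (a half step narrower than major) the quality is minor.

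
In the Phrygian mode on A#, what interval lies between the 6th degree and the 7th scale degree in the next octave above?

The scale runs A# B C# D# E# F# G#.
The 6th degree is F# and the 7th scale degree (up an octave) is G#.
From F# to G# is 14 semitones, exactly the major ninth.

major ninth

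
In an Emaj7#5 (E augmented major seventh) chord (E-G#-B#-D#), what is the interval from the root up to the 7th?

major seventh

That puts E below D#.
From E to D# is 11 semitones, exactly the major seventh.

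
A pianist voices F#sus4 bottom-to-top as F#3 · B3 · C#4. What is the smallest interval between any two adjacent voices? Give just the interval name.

major second

Adjacent intervals: F#3→B3 = perfect fourth; B3→C#4 = major second.
The smallest is B3 to C#4, a major second (2 semitones).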